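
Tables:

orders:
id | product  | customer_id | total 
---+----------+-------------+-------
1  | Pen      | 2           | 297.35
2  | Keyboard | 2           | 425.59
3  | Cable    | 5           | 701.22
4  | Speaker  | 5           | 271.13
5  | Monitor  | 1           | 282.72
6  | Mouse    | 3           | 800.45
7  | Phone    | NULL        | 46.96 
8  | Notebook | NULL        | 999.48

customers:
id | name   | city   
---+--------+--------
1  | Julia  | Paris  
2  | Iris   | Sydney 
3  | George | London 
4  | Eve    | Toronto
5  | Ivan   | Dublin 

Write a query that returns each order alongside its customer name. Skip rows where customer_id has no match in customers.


INNER JOIN keeps only orders rows whose customer_id matches an id in customers. Walk through each order:
  - order 1 (Pen): customer_id=2 -> matches Iris
  - order 2 (Keyboard): customer_id=2 -> matches Iris
  - order 3 (Cable): customer_id=5 -> matches Ivan
  - order 4 (Speaker): customer_id=5 -> matches Ivan
  - order 5 (Monitor): customer_id=1 -> matches Julia
  - order 6 (Mouse): customer_id=3 -> matches George
  - order 7 (Phone): customer_id=NULL, no match -> dropped
  - order 8 (Notebook): customer_id=NULL, no match -> dropped
So 2 of 8 rows are dropped.

SQL:
SELECT a.product, b.name AS customer
FROM orders a
INNER JOIN customers b ON a.customer_id = b.id

Result:
product  | customer
---------+---------
Pen      | Iris    
Keyboard | Iris    
Cable    | Ivan    
Speaker  | Ivan    
Monitor  | Julia   
Mouse    | George  


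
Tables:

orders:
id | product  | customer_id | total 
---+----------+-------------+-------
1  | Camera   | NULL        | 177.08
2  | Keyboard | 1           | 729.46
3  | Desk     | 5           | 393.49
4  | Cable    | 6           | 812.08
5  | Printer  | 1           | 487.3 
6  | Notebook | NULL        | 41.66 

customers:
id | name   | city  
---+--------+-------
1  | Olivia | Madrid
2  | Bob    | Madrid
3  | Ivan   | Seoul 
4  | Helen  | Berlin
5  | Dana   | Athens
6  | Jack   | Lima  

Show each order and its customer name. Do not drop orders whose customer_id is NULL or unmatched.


LEFT JOIN keeps every row from orders (the left table); where customer_id has no match in customers, the customer columns become NULL. Walk through each order:
  - order 1 (Camera): customer_id=NULL, no match -> kept with NULL
  - order 2 (Keyboard): customer_id=1 -> matches Olivia
  - order 3 (Desk): customer_id=5 -> matches Dana
  - order 4 (Cable): customer_id=6 -> matches Jack
  - order 5 (Printer): customer_id=1 -> matches Olivia
  - order 6 (Notebook): customer_id=NULL, no match -> kept with NULL
All 6 rows appear; 2 have NULL customer.

SQL:
SELECT a.product, b.name AS customer
FROM orders a
LEFT JOIN customers b ON a.customer_id = b.id

Result:
product  | customer
---------+---------
Camera   | NULL    
Keyboard | Olivia  
Desk     | Dana    
Cable    | Jack    
Printer  | Olivia  
Notebook | NULL    


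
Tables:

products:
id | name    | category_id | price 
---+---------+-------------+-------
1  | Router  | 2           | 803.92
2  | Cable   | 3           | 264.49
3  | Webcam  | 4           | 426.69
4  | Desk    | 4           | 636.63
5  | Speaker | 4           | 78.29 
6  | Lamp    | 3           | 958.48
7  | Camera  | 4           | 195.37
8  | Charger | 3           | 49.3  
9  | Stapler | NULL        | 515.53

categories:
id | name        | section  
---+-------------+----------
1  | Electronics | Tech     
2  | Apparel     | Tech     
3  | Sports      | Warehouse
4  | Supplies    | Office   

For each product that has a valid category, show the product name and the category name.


INNER JOIN keeps only products rows whose category_id matches an id in categories. Walk through each product:
  - product 1 (Router): category_id=2 -> matches Apparel
  - product 2 (Cable): category_id=3 -> matches Sports
  - product 3 (Webcam): category_id=4 -> matches Supplies
  - product 4 (Desk): category_id=4 -> matches Supplies
  - product 5 (Speaker): category_id=4 -> matches Supplies
  - product 6 (Lamp): category_id=3 -> matches Sports
  - product 7 (Camera): category_id=4 -> matches Supplies
  - product 8 (Charger): category_id=3 -> matches Sports
  - product 9 (Stapler): category_id=NULL, no match -> dropped
So 1 of 9 rows is dropped.

SQL:
SELECT a.name, b.name AS category
FROM products a
INNER JOIN categories b ON a.category_id = b.id

Result:
name    | category
--------+---------
Router  | Apparel 
Cable   | Sports  
Webcam  | Supplies
Desk    | Supplies
Speaker | Supplies
Lamp    | Sports  
Camera  | Supplies
Charger | Sports  


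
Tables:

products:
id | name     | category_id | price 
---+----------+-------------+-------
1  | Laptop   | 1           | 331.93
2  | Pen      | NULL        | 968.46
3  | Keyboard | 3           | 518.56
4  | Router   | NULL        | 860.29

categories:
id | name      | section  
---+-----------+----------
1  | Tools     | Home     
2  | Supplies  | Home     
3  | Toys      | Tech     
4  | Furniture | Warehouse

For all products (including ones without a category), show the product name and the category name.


LEFT JOIN keeps every row from products (the left table); where category_id has no match in categories, the category columns become NULL. Walk through each product:
  - product 1 (Laptop): category_id=1 -> matches Tools
  - product 2 (Pen): category_id=NULL, no match -> kept with NULL
  - product 3 (Keyboard): category_id=3 -> matches Toys
  - product 4 (Router): category_id=NULL, no match -> kept with NULL
All 4 rows appear; 2 have NULL category.

SQL:
SELECT a.name, b.name AS category
FROM products a
LEFT JOIN categories b ON a.category_id = b.id

Result:
name     | category
---------+---------
Laptop   | Tools   
Pen      | NULL    
Keyboard | Toys    
Router   | NULL    


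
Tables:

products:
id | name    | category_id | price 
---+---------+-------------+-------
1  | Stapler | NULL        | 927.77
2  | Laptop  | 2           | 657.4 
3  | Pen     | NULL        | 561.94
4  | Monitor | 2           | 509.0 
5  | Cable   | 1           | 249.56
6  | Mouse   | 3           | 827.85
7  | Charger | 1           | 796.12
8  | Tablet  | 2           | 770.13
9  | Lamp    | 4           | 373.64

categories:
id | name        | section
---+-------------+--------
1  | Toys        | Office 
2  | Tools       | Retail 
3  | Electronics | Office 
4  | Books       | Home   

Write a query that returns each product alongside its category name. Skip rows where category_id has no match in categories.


INNER JOIN keeps only products rows whose category_id matches an id in categories. Walk through each product:
  - product 1 (Stapler): category_id=NULL, no match -> dropped
  - product 2 (Laptop): category_id=2 -> matches Tools
  - product 3 (Pen): category_id=NULL, no match -> dropped
  - product 4 (Monitor): category_id=2 -> matches Tools
  - product 5 (Cable): category_id=1 -> matches Toys
  - product 6 (Mouse): category_id=3 -> matches Electronics
  - product 7 (Charger): category_id=1 -> matches Toys
  - product 8 (Tablet): category_id=2 -> matches Tools
  - product 9 (Lamp): category_id=4 -> matches Books
So 2 of 9 rows are dropped.

SQL:
SELECT a.name, b.name AS category
FROM products a
INNER JOIN categories b ON a.category_id = b.id

Result:
name    | category   
--------+------------
Laptop  | Tools      
Monitor | Tools      
Cable   | Toys       
Mouse   | Electronics
Charger | Toys       
Tablet  | Tools      
Lamp    | Books      


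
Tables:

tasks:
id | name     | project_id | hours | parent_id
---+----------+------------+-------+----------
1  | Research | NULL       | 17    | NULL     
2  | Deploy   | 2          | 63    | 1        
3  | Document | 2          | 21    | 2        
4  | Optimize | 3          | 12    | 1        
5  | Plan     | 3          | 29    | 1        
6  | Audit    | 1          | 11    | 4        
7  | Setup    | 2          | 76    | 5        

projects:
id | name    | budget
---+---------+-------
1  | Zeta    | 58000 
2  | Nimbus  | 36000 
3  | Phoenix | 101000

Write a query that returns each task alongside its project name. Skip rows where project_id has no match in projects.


INNER JOIN keeps only tasks rows whose project_id matches an id in projects. Walk through each task:
  - task 1 (Research): project_id=NULL, no match -> dropped
  - task 2 (Deploy): project_id=2 -> matches Nimbus
  - task 3 (Document): project_id=2 -> matches Nimbus
  - task 4 (Optimize): project_id=3 -> matches Phoenix
  - task 5 (Plan): project_id=3 -> matches Phoenix
  - task 6 (Audit): project_id=1 -> matches Zeta
  - task 7 (Setup): project_id=2 -> matches Nimbus
So 1 of 7 rows is dropped.

SQL:
SELECT a.name, b.name AS project
FROM tasks a
INNER JOIN projects b ON a.project_id = b.id

Result:
name     | project
---------+--------
Deploy   | Nimbus 
Document | Nimbus 
Optimize | Phoenix
Plan     | Phoenix
Audit    | Zeta   
Setup    | Nimbus 


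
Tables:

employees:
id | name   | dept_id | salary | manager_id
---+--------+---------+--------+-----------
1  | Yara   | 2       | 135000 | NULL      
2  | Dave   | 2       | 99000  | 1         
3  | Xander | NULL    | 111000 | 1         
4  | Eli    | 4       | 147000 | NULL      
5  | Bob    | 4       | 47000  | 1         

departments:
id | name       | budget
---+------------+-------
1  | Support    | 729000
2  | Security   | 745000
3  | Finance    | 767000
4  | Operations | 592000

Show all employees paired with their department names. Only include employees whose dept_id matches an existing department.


INNER JOIN keeps only employees rows whose dept_id matches an id in departments. Walk through each employee:
  - employee 1 (Yara): dept_id=2 -> matches Security
  - employee 2 (Dave): dept_id=2 -> matches Security
  - employee 3 (Xander): dept_id=NULL, no match -> dropped
  - employee 4 (Eli): dept_id=4 -> matches Operations
  - employee 5 (Bob): dept_id=4 -> matches Operations
So 1 of 5 rows is dropped.

SQL:
SELECT a.name, b.name AS department
FROM employees a
INNER JOIN departments b ON a.dept_id = b.id

Result:
name | department
-----+-----------
Yara | Security  
Dave | Security  
Eli  | Operations
Bob  | Operations


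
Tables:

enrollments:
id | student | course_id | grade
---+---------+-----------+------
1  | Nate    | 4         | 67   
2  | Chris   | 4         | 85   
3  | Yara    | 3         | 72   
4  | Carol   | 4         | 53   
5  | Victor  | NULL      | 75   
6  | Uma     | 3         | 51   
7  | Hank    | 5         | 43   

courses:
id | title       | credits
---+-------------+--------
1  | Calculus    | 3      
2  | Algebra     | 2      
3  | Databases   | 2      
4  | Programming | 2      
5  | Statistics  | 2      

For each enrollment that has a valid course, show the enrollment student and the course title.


INNER JOIN keeps only enrollments rows whose course_id matches an id in courses. Walk through each enrollment:
  - enrollment 1 (Nate): course_id=4 -> matches Programming
  - enrollment 2 (Chris): course_id=4 -> matches Programming
  - enrollment 3 (Yara): course_id=3 -> matches Databases
  - enrollment 4 (Carol): course_id=4 -> matches Programming
  - enrollment 5 (Victor): course_id=NULL, no match -> dropped
  - enrollment 6 (Uma): course_id=3 -> matches Databases
  - enrollment 7 (Hank): course_id=5 -> matches Statistics
So 1 of 7 rows is dropped.

SQL:
SELECT a.student, b.title AS course
FROM enrollments a
INNER JOIN courses b ON a.course_id = b.id

Result:
student | course     
--------+------------
Nate    | Programming
Chris   | Programming
Yara    | Databases  
Carol   | Programming
Uma     | Databases  
Hank    | Statistics 


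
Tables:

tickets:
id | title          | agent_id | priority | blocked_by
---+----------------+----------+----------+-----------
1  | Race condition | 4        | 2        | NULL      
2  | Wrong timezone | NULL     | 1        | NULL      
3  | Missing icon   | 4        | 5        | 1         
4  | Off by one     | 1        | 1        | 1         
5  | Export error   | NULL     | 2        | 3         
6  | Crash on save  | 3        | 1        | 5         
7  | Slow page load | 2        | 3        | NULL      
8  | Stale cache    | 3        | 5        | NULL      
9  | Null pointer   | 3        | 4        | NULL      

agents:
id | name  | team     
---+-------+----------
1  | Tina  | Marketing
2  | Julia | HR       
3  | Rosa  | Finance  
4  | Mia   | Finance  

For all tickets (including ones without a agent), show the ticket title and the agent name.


LEFT JOIN keeps every row from tickets (the left table); where agent_id has no match in agents, the agent columns become NULL. Walk through each ticket:
  - ticket 1 (Race condition): agent_id=4 -> matches Mia
  - ticket 2 (Wrong timezone): agent_id=NULL, no match -> kept with NULL
  - ticket 3 (Missing icon): agent_id=4 -> matches Mia
  - ticket 4 (Off by one): agent_id=1 -> matches Tina
  - ticket 5 (Export error): agent_id=NULL, no match -> kept with NULL
  - ticket 6 (Crash on save): agent_id=3 -> matches Rosa
  - ticket 7 (Slow page load): agent_id=2 -> matches Julia
  - ticket 8 (Stale cache): agent_id=3 -> matches Rosa
  - ticket 9 (Null pointer): agent_id=3 -> matches Rosa
All 9 rows appear; 2 have NULL agent.

SQL:
SELECT a.title, b.name AS agent
FROM tickets a
LEFT JOIN agents b ON a.agent_id = b.id

Result:
title          | agent
---------------+------
Race condition | Mia  
Wrong timezone | NULL 
Missing icon   | Mia  
Off by one     | Tina 
Export error   | NULL 
Crash on save  | Rosa 
Slow page load | Julia
Stale cache    | Rosa 
Null pointer   | Rosa 


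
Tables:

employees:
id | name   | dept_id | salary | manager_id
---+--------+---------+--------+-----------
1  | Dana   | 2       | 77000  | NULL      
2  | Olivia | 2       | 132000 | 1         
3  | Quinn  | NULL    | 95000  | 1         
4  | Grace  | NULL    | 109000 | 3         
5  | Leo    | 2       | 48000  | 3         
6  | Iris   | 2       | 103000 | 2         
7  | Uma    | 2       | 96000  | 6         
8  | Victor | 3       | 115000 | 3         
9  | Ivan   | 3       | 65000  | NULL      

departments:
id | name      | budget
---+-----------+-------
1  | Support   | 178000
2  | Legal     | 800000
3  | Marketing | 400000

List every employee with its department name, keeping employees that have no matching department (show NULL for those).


LEFT JOIN keeps every row from employees (the left table); where dept_id has no match in departments, the department columns become NULL. Walk through each employee:
  - employee 1 (Dana): dept_id=2 -> matches Legal
  - employee 2 (Olivia): dept_id=2 -> matches Legal
  - employee 3 (Quinn): dept_id=NULL, no match -> kept with NULL
  - employee 4 (Grace): dept_id=NULL, no match -> kept with NULL
  - employee 5 (Leo): dept_id=2 -> matches Legal
  - employee 6 (Iris): dept_id=2 -> matches Legal
  - employee 7 (Uma): dept_id=2 -> matches Legal
  - employee 8 (Victor): dept_id=3 -> matches Marketing
  - employee 9 (Ivan): dept_id=3 -> matches Marketing
All 9 rows appear; 2 have NULL department.

SQL:
SELECT a.name, b.name AS department
FROM employees a
LEFT JOIN departments b ON a.dept_id = b.id

Result:
name   | department
-------+-----------
Dana   | Legal     
Olivia | Legal     
Quinn  | NULL      
Grace  | NULL      
Leo    | Legal     
Iris   | Legal     
Uma    | Legal     
Victor | Marketing 
Ivan   | Marketing 


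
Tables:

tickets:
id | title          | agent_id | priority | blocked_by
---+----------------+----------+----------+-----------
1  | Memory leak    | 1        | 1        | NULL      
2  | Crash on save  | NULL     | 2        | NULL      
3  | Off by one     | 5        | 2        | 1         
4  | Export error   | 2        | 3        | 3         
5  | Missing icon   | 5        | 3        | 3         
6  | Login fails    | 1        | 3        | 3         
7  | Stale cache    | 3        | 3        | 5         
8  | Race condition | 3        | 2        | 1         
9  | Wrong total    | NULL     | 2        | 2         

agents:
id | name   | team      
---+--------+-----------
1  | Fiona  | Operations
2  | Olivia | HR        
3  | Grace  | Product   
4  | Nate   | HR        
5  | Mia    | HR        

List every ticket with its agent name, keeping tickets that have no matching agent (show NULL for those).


LEFT JOIN keeps every row from tickets (the left table); where agent_id has no match in agents, the agent columns become NULL. Walk through each ticket:
  - ticket 1 (Memory leak): agent_id=1 -> matches Fiona
  - ticket 2 (Crash on save): agent_id=NULL, no match -> kept with NULL
  - ticket 3 (Off by one): agent_id=5 -> matches Mia
  - ticket 4 (Export error): agent_id=2 -> matches Olivia
  - ticket 5 (Missing icon): agent_id=5 -> matches Mia
  - ticket 6 (Login fails): agent_id=1 -> matches Fiona
  - ticket 7 (Stale cache): agent_id=3 -> matches Grace
  - ticket 8 (Race condition): agent_id=3 -> matches Grace
  - ticket 9 (Wrong total): agent_id=NULL, no match -> kept with NULL
All 9 rows appear; 2 have NULL agent.

SQL:
SELECT a.title, b.name AS agent
FROM tickets a
LEFT JOIN agents b ON a.agent_id = b.id

Result:
title          | agent 
---------------+-------
Memory leak    | Fiona 
Crash on save  | NULL  
Off by one     | Mia   
Export error   | Olivia
Missing icon   | Mia   
Login fails    | Fiona 
Stale cache    | Grace 
Race condition | Grace 
Wrong total    | NULL  


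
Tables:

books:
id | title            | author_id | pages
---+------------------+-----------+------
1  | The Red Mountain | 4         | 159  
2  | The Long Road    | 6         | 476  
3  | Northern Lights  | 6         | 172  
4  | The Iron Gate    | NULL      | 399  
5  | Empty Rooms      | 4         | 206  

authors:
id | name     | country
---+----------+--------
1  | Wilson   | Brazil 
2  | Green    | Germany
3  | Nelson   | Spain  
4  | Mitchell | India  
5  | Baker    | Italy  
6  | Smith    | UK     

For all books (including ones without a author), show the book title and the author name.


LEFT JOIN keeps every row from books (the left table); where author_id has no match in authors, the author columns become NULL. Walk through each book:
  - book 1 (The Red Mountain): author_id=4 -> matches Mitchell
  - book 2 (The Long Road): author_id=6 -> matches Smith
  - book 3 (Northern Lights): author_id=6 -> matches Smith
  - book 4 (The Iron Gate): author_id=NULL, no match -> kept with NULL
  - book 5 (Empty Rooms): author_id=4 -> matches Mitchell
All 5 rows appear; 1 has NULL author.

SQL:
SELECT a.title, b.name AS author
FROM books a
LEFT JOIN authors b ON a.author_id = b.id

Result:
title            | author  
-----------------+---------
The Red Mountain | Mitchell
The Long Road    | Smith   
Northern Lights  | Smith   
The Iron Gate    | NULL    
Empty Rooms      | Mitchell


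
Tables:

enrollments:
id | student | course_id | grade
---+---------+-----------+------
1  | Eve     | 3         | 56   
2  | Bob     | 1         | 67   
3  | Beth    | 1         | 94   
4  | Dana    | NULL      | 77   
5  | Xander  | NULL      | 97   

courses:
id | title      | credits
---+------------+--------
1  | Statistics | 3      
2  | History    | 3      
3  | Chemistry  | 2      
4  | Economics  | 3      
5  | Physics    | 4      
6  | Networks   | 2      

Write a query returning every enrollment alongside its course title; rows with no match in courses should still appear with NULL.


LEFT JOIN keeps every row from enrollments (the left table); where course_id has no match in courses, the course columns become NULL. Walk through each enrollment:
  - enrollment 1 (Eve): course_id=3 -> matches Chemistry
  - enrollment 2 (Bob): course_id=1 -> matches Statistics
  - enrollment 3 (Beth): course_id=1 -> matches Statistics
  - enrollment 4 (Dana): course_id=NULL, no match -> kept with NULL
  - enrollment 5 (Xander): course_id=NULL, no match -> kept with NULL
All 5 rows appear; 2 have NULL course.

SQL:
SELECT a.student, b.title AS course
FROM enrollments a
LEFT JOIN courses b ON a.course_id = b.id

Result:
student | course    
--------+-----------
Eve     | Chemistry 
Bob     | Statistics
Beth    | Statistics
Dana    | NULL      
Xander  | NULL      


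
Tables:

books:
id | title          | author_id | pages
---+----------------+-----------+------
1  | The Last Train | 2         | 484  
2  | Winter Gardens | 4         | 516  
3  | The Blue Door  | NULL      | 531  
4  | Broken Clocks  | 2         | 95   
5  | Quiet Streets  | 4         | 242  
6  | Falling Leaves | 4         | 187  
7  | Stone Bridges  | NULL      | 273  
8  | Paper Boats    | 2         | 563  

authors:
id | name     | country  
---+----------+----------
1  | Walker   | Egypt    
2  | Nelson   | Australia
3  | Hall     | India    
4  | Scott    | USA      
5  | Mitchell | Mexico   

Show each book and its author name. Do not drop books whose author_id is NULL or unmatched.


LEFT JOIN keeps every row from books (the left table); where author_id has no match in authors, the author columns become NULL. Walk through each book:
  - book 1 (The Last Train): author_id=2 -> matches Nelson
  - book 2 (Winter Gardens): author_id=4 -> matches Scott
  - book 3 (The Blue Door): author_id=NULL, no match -> kept with NULL
  - book 4 (Broken Clocks): author_id=2 -> matches Nelson
  - book 5 (Quiet Streets): author_id=4 -> matches Scott
  - book 6 (Falling Leaves): author_id=4 -> matches Scott
  - book 7 (Stone Bridges): author_id=NULL, no match -> kept with NULL
  - book 8 (Paper Boats): author_id=2 -> matches Nelson
All 8 rows appear; 2 have NULL author.

SQL:
SELECT a.title, b.name AS author
FROM books a
LEFT JOIN authors b ON a.author_id = b.id

Result:
title          | author
---------------+-------
The Last Train | Nelson
Winter Gardens | Scott 
The Blue Door  | NULL  
Broken Clocks  | Nelson
Quiet Streets  | Scott 
Falling Leaves | Scott 
Stone Bridges  | NULL  
Paper Boats    | Nelson


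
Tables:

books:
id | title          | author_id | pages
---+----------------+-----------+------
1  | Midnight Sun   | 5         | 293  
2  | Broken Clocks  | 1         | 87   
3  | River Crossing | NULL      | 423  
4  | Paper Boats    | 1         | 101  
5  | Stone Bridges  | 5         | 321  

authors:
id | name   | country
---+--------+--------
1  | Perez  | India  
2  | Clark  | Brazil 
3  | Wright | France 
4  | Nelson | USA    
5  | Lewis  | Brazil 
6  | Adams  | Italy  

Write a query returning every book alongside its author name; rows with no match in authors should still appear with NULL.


LEFT JOIN keeps every row from books (the left table); where author_id has no match in authors, the author columns become NULL. Walk through each book:
  - book 1 (Midnight Sun): author_id=5 -> matches Lewis
  - book 2 (Broken Clocks): author_id=1 -> matches Perez
  - book 3 (River Crossing): author_id=NULL, no match -> kept with NULL
  - book 4 (Paper Boats): author_id=1 -> matches Perez
  - book 5 (Stone Bridges): author_id=5 -> matches Lewis
All 5 rows appear; 1 has NULL author.

SQL:
SELECT a.title, b.name AS author
FROM books a
LEFT JOIN authors b ON a.author_id = b.id

Result:
title          | author
---------------+-------
Midnight Sun   | Lewis 
Broken Clocks  | Perez 
River Crossing | NULL  
Paper Boats    | Perez 
Stone Bridges  | Lewis 


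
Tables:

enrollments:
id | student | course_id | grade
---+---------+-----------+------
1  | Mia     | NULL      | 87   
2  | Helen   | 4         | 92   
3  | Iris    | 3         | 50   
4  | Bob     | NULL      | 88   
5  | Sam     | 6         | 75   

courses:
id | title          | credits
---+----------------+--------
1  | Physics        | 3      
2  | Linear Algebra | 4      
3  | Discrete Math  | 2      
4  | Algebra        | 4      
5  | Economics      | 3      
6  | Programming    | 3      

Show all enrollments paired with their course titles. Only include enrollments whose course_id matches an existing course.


INNER JOIN keeps only enrollments rows whose course_id matches an id in courses. Walk through each enrollment:
  - enrollment 1 (Mia): course_id=NULL, no match -> dropped
  - enrollment 2 (Helen): course_id=4 -> matches Algebra
  - enrollment 3 (Iris): course_id=3 -> matches Discrete Math
  - enrollment 4 (Bob): course_id=NULL, no match -> dropped
  - enrollment 5 (Sam): course_id=6 -> matches Programming
So 2 of 5 rows are dropped.

SQL:
SELECT a.student, b.title AS course
FROM enrollments a
INNER JOIN courses b ON a.course_id = b.id

Result:
student | course       
--------+--------------
Helen   | Algebra      
Iris    | Discrete Math
Sam     | Programming  


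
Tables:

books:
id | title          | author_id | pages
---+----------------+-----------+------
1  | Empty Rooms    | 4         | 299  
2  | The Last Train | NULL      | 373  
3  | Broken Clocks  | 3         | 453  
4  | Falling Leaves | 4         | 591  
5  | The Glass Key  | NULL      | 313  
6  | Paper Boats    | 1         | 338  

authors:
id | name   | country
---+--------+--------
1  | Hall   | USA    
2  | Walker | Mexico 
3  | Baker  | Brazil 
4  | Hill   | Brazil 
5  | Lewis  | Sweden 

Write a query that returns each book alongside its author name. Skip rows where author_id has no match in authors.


INNER JOIN keeps only books rows whose author_id matches an id in authors. Walk through each book:
  - book 1 (Empty Rooms): author_id=4 -> matches Hill
  - book 2 (The Last Train): author_id=NULL, no match -> dropped
  - book 3 (Broken Clocks): author_id=3 -> matches Baker
  - book 4 (Falling Leaves): author_id=4 -> matches Hill
  - book 5 (The Glass Key): author_id=NULL, no match -> dropped
  - book 6 (Paper Boats): author_id=1 -> matches Hall
So 2 of 6 rows are dropped.

SQL:
SELECT a.title, b.name AS author
FROM books a
INNER JOIN authors b ON a.author_id = b.id

Result:
title          | author
---------------+-------
Empty Rooms    | Hill  
Broken Clocks  | Baker 
Falling Leaves | Hill  
Paper Boats    | Hall  


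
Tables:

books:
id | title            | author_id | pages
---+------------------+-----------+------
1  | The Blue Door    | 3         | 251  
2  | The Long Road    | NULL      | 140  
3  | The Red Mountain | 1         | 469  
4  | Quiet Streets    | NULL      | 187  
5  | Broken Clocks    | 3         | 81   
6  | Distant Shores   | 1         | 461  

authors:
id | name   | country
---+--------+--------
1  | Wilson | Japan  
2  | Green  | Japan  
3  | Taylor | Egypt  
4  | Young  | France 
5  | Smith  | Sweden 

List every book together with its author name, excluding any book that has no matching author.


INNER JOIN keeps only books rows whose author_id matches an id in authors. Walk through each book:
  - book 1 (The Blue Door): author_id=3 -> matches Taylor
  - book 2 (The Long Road): author_id=NULL, no match -> dropped
  - book 3 (The Red Mountain): author_id=1 -> matches Wilson
  - book 4 (Quiet Streets): author_id=NULL, no match -> dropped
  - book 5 (Broken Clocks): author_id=3 -> matches Taylor
  - book 6 (Distant Shores): author_id=1 -> matches Wilson
So 2 of 6 rows are dropped.

SQL:
SELECT a.title, b.name AS author
FROM books a
INNER JOIN authors b ON a.author_id = b.id

Result:
title            | author
-----------------+-------
The Blue Door    | Taylor
The Red Mountain | Wilson
Broken Clocks    | Taylor
Distant Shores   | Wilson


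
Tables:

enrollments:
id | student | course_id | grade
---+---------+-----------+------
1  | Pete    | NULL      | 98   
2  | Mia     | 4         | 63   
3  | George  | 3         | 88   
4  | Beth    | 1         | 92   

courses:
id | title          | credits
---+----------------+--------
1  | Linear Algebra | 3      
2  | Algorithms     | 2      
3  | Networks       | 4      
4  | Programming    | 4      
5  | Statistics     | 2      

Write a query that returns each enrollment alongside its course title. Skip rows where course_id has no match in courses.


INNER JOIN keeps only enrollments rows whose course_id matches an id in courses. Walk through each enrollment:
  - enrollment 1 (Pete): course_id=NULL, no match -> dropped
  - enrollment 2 (Mia): course_id=4 -> matches Programming
  - enrollment 3 (George): course_id=3 -> matches Networks
  - enrollment 4 (Beth): course_id=1 -> matches Linear Algebra
So 1 of 4 rows is dropped.

SQL:
SELECT a.student, b.title AS course
FROM enrollments a
INNER JOIN courses b ON a.course_id = b.id

Result:
student | course        
--------+---------------
Mia     | Programming   
George  | Networks      
Beth    | Linear Algebra


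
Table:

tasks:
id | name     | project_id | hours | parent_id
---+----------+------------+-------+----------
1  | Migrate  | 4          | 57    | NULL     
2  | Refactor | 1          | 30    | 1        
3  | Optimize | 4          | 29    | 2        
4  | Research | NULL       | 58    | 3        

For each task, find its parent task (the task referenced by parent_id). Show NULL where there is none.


This is a self-join: tasks is joined to a second copy of itself, matching each row's parent_id to another row's id. Use LEFT JOIN so rows with parent_id=NULL are kept.
  - task 1 (Migrate): parent_id=NULL -> NULL
  - task 2 (Refactor): parent_id=1 -> Migrate
  - task 3 (Optimize): parent_id=2 -> Refactor
  - task 4 (Research): parent_id=3 -> Optimize

SQL:
SELECT a.name AS item, b.name AS parent
FROM tasks a
LEFT JOIN tasks b ON a.parent_id = b.id

Result:
item     | parent  
---------+---------
Migrate  | NULL    
Refactor | Migrate 
Optimize | Refactor
Research | Optimize


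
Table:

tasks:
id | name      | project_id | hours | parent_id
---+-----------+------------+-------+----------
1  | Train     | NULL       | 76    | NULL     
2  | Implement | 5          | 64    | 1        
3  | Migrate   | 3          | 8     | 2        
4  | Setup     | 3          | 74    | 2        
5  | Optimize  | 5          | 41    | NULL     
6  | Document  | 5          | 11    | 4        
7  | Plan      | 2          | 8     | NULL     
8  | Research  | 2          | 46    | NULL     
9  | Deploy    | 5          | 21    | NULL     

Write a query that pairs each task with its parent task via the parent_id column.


This is a self-join: tasks is joined to a second copy of itself, matching each row's parent_id to another row's id. Use LEFT JOIN so rows with parent_id=NULL are kept.
  - task 1 (Train): parent_id=NULL -> NULL
  - task 2 (Implement): parent_id=1 -> Train
  - task 3 (Migrate): parent_id=2 -> Implement
  - task 4 (Setup): parent_id=2 -> Implement
  - task 5 (Optimize): parent_id=NULL -> NULL
  - task 6 (Document): parent_id=4 -> Setup
  - task 7 (Plan): parent_id=NULL -> NULL
  - task 8 (Research): parent_id=NULL -> NULL
  - task 9 (Deploy): parent_id=NULL -> NULL

SQL:
SELECT a.name AS item, b.name AS parent
FROM tasks a
LEFT JOIN tasks b ON a.parent_id = b.id

Result:
item      | parent   
----------+----------
Train     | NULL     
Implement | Train    
Migrate   | Implement
Setup     | Implement
Optimize  | NULL     
Document  | Setup    
Plan      | NULL     
Research  | NULL     
Deploy    | NULL     


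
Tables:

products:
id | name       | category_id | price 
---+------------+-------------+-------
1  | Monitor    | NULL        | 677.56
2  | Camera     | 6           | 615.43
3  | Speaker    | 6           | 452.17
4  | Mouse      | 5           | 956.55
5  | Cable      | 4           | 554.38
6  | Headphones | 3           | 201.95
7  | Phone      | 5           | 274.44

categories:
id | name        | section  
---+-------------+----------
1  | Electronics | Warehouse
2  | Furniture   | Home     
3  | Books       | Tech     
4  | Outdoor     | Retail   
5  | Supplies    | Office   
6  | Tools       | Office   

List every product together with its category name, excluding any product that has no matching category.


INNER JOIN keeps only products rows whose category_id matches an id in categories. Walk through each product:
  - product 1 (Monitor): category_id=NULL, no match -> dropped
  - product 2 (Camera): category_id=6 -> matches Tools
  - product 3 (Speaker): category_id=6 -> matches Tools
  - product 4 (Mouse): category_id=5 -> matches Supplies
  - product 5 (Cable): category_id=4 -> matches Outdoor
  - product 6 (Headphones): category_id=3 -> matches Books
  - product 7 (Phone): category_id=5 -> matches Supplies
So 1 of 7 rows is dropped.

SQL:
SELECT a.name, b.name AS category
FROM products a
INNER JOIN categories b ON a.category_id = b.id

Result:
name       | category
-----------+---------
Camera     | Tools   
Speaker    | Tools   
Mouse      | Supplies
Cable      | Outdoor 
Headphones | Books   
Phone      | Supplies


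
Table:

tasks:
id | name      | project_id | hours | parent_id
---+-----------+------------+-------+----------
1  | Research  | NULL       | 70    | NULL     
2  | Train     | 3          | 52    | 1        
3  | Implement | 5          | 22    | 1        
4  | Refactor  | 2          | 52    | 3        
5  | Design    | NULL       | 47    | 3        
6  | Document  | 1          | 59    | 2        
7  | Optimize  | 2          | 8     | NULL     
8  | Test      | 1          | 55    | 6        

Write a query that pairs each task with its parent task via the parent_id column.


This is a self-join: tasks is joined to a second copy of itself, matching each row's parent_id to another row's id. Use LEFT JOIN so rows with parent_id=NULL are kept.
  - task 1 (Research): parent_id=NULL -> NULL
  - task 2 (Train): parent_id=1 -> Research
  - task 3 (Implement): parent_id=1 -> Research
  - task 4 (Refactor): parent_id=3 -> Implement
  - task 5 (Design): parent_id=3 -> Implement
  - task 6 (Document): parent_id=2 -> Train
  - task 7 (Optimize): parent_id=NULL -> NULL
  - task 8 (Test): parent_id=6 -> Document

SQL:
SELECT a.name AS item, b.name AS parent
FROM tasks a
LEFT JOIN tasks b ON a.parent_id = b.id

Result:
item      | parent   
----------+----------
Research  | NULL     
Train     | Research 
Implement | Research 
Refactor  | Implement
Design    | Implement
Document  | Train    
Optimize  | NULL     
Test      | Document 


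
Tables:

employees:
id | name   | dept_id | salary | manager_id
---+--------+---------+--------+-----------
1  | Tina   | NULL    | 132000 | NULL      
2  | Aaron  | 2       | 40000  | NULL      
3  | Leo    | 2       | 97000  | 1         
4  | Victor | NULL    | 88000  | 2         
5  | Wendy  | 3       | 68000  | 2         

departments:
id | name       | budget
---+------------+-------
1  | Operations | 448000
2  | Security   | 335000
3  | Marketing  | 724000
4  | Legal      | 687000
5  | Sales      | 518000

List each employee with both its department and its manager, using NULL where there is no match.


Two LEFT JOINs from the same base table employees: one to departments via dept_id, one to employees itself via manager_id. Both are LEFT so every employee is preserved.
Match against departments:
  - employee 1 (Tina): dept_id=NULL, no match -> kept with NULL
  - employee 2 (Aaron): dept_id=2 -> matches Security
  - employee 3 (Leo): dept_id=2 -> matches Security
  - employee 4 (Victor): dept_id=NULL, no match -> kept with NULL
  - employee 5 (Wendy): dept_id=3 -> matches Marketing
Match against employees (self):
  - employee 1 (Tina): manager_id=NULL -> NULL
  - employee 2 (Aaron): manager_id=NULL -> NULL
  - employee 3 (Leo): manager_id=1 -> Tina
  - employee 4 (Victor): manager_id=2 -> Aaron
  - employee 5 (Wendy): manager_id=2 -> Aaron

SQL:
SELECT a.name, b.name AS department, c.name AS manager
FROM employees a
LEFT JOIN departments b ON a.dept_id = b.id
LEFT JOIN employees c ON a.manager_id = c.id

Result:
name   | department | manager
-------+------------+--------
Tina   | NULL       | NULL   
Aaron  | Security   | NULL   
Leo    | Security   | Tina   
Victor | NULL       | Aaron  
Wendy  | Marketing  | Aaron  


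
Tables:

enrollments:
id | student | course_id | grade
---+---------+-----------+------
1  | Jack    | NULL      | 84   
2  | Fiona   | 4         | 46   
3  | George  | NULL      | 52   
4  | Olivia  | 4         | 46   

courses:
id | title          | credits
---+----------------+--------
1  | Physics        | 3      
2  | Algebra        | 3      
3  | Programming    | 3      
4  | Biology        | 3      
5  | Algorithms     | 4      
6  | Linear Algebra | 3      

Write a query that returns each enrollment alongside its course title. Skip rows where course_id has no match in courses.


INNER JOIN keeps only enrollments rows whose course_id matches an id in courses. Walk through each enrollment:
  - enrollment 1 (Jack): course_id=NULL, no match -> dropped
  - enrollment 2 (Fiona): course_id=4 -> matches Biology
  - enrollment 3 (George): course_id=NULL, no match -> dropped
  - enrollment 4 (Olivia): course_id=4 -> matches Biology
So 2 of 4 rows are dropped.

SQL:
SELECT a.student, b.title AS course
FROM enrollments a
INNER JOIN courses b ON a.course_id = b.id

Result:
student | course 
--------+--------
Fiona   | Biology
Olivia  | Biology


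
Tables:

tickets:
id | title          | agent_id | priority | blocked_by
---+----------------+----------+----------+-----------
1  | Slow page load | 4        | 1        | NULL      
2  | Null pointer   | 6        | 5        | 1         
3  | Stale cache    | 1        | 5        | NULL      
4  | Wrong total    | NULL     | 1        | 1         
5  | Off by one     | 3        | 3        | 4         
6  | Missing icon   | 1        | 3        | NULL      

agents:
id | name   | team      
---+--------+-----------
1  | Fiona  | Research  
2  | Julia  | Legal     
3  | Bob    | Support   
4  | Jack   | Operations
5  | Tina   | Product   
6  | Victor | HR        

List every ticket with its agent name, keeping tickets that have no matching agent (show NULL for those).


LEFT JOIN keeps every row from tickets (the left table); where agent_id has no match in agents, the agent columns become NULL. Walk through each ticket:
  - ticket 1 (Slow page load): agent_id=4 -> matches Jack
  - ticket 2 (Null pointer): agent_id=6 -> matches Victor
  - ticket 3 (Stale cache): agent_id=1 -> matches Fiona
  - ticket 4 (Wrong total): agent_id=NULL, no match -> kept with NULL
  - ticket 5 (Off by one): agent_id=3 -> matches Bob
  - ticket 6 (Missing icon): agent_id=1 -> matches Fiona
All 6 rows appear; 1 has NULL agent.

SQL:
SELECT a.title, b.name AS agent
FROM tickets a
LEFT JOIN agents b ON a.agent_id = b.id

Result:
title          | agent 
---------------+-------
Slow page load | Jack  
Null pointer   | Victor
Stale cache    | Fiona 
Wrong total    | NULL  
Off by one     | Bob   
Missing icon   | Fiona 


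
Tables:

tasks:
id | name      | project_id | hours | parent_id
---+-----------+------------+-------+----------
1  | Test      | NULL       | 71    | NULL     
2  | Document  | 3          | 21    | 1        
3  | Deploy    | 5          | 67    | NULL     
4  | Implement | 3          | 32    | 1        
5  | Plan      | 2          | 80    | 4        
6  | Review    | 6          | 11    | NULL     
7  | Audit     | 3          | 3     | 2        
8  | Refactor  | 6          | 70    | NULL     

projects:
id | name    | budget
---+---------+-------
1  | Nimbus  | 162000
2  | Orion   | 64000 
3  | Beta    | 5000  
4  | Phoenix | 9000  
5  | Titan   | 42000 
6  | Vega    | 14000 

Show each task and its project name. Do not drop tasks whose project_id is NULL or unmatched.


LEFT JOIN keeps every row from tasks (the left table); where project_id has no match in projects, the project columns become NULL. Walk through each task:
  - task 1 (Test): project_id=NULL, no match -> kept with NULL
  - task 2 (Document): project_id=3 -> matches Beta
  - task 3 (Deploy): project_id=5 -> matches Titan
  - task 4 (Implement): project_id=3 -> matches Beta
  - task 5 (Plan): project_id=2 -> matches Orion
  - task 6 (Review): project_id=6 -> matches Vega
  - task 7 (Audit): project_id=3 -> matches Beta
  - task 8 (Refactor): project_id=6 -> matches Vega
All 8 rows appear; 1 has NULL project.

SQL:
SELECT a.name, b.name AS project
FROM tasks a
LEFT JOIN projects b ON a.project_id = b.id

Result:
name      | project
----------+--------
Test      | NULL   
Document  | Beta   
Deploy    | Titan  
Implement | Beta   
Plan      | Orion  
Review    | Vega   
Audit     | Beta   
Refactor  | Vega   


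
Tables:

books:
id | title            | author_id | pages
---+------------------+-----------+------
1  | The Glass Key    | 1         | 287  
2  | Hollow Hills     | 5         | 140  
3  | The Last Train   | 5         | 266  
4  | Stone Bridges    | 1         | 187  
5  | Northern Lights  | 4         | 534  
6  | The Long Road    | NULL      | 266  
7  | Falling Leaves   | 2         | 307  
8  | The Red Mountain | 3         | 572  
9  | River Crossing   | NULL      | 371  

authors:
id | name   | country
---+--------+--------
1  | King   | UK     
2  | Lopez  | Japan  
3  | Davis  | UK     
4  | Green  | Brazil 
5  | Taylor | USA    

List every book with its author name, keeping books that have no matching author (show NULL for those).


LEFT JOIN keeps every row from books (the left table); where author_id has no match in authors, the author columns become NULL. Walk through each book:
  - book 1 (The Glass Key): author_id=1 -> matches King
  - book 2 (Hollow Hills): author_id=5 -> matches Taylor
  - book 3 (The Last Train): author_id=5 -> matches Taylor
  - book 4 (Stone Bridges): author_id=1 -> matches King
  - book 5 (Northern Lights): author_id=4 -> matches Green
  - book 6 (The Long Road): author_id=NULL, no match -> kept with NULL
  - book 7 (Falling Leaves): author_id=2 -> matches Lopez
  - book 8 (The Red Mountain): author_id=3 -> matches Davis
  - book 9 (River Crossing): author_id=NULL, no match -> kept with NULL
All 9 rows appear; 2 have NULL author.

SQL:
SELECT a.title, b.name AS author
FROM books a
LEFT JOIN authors b ON a.author_id = b.id

Result:
title            | author
-----------------+-------
The Glass Key    | King  
Hollow Hills     | Taylor
The Last Train   | Taylor
Stone Bridges    | King  
Northern Lights  | Green 
The Long Road    | NULL  
Falling Leaves   | Lopez 
The Red Mountain | Davis 
River Crossing   | NULL  
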